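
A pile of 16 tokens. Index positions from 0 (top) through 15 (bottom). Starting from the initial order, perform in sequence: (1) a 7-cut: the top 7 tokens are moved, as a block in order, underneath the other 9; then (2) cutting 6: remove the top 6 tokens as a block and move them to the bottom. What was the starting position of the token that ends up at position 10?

Undo the operations in reverse order, starting from position 10:
  undo op 2 (cut 6): 10 ← 0
  undo op 1 (cut 7): 0 ← 7
So the token at position 10 came from original position 7.

7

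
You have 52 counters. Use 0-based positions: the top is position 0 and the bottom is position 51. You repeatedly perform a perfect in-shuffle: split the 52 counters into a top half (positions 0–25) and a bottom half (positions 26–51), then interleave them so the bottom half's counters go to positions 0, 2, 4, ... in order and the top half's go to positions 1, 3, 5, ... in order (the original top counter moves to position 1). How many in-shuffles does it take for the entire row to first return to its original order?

52

The in-shuffle permutes the 52 positions with cycle lengths [52].
Every counter is home exactly when every cycle has completed a whole number of laps, i.e. after lcm(52) = 52 in-shuffles.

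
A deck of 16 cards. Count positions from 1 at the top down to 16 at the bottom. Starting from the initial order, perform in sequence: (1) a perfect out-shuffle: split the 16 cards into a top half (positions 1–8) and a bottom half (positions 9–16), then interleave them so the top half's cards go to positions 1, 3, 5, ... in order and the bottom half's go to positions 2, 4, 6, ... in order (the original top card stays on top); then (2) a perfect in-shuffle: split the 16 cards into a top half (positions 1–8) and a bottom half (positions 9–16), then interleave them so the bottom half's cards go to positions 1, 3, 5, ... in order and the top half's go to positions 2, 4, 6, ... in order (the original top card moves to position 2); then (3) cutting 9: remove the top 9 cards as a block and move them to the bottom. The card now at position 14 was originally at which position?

Undo the operations in reverse order, starting from position 14:
  undo op 3 (cut 9): 14 ← 7
  undo op 2 (in-shuffle, from bottom half): 7 ← 12
  undo op 1 (out-shuffle, from bottom half): 12 ← 14
So the card at position 14 came from original position 14.

14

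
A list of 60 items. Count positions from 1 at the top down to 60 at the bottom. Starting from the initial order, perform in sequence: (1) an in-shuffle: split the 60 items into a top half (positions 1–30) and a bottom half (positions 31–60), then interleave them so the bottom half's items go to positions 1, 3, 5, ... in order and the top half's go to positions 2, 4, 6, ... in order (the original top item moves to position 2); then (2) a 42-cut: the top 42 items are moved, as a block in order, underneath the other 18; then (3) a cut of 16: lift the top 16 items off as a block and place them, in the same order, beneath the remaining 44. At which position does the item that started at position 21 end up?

44

Track the item from position 21 forward through each operation:
  after op 1 (in-shuffle): 21 → 42
  after op 2 (cut 42): 42 → 60
  after op 3 (cut 16): 60 → 44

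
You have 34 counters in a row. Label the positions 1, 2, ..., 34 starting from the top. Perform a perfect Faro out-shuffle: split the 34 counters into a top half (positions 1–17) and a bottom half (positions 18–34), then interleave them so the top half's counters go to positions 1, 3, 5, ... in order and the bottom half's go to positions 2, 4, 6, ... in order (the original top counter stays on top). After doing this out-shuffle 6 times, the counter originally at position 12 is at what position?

Track the counter's position through each out-shuffle:
12 → 23 → 12 → 23 → 12 → 23 → 12

12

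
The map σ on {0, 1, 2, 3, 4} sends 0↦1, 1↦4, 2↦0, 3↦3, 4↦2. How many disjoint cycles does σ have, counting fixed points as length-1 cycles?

2

Cycle decomposition: (0 1 4 2) (3).
2 cycles.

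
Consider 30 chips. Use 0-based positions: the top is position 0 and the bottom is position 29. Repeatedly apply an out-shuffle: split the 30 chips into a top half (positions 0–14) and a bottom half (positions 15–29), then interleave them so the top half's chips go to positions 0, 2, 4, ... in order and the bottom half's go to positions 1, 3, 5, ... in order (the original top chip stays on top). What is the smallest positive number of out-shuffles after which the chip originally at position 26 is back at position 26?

Follow position 26 under repeated out-shuffles:
26 → 23 → 17 → 5 → 10 → 20 → 11 → 22 → ... → 26 (length 28)
It first returns after 28 out-shuffles.

28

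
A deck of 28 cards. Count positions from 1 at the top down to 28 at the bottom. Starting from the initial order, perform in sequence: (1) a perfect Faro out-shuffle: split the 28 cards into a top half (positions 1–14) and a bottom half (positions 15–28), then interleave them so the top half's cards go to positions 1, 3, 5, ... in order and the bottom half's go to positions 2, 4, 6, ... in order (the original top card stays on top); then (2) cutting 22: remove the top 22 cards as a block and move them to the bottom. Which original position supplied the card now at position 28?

25

Undo the operations in reverse order, starting from position 28:
  undo op 2 (cut 22): 28 ← 22
  undo op 1 (out-shuffle, from bottom half): 22 ← 25
So the card at position 28 came from original position 25.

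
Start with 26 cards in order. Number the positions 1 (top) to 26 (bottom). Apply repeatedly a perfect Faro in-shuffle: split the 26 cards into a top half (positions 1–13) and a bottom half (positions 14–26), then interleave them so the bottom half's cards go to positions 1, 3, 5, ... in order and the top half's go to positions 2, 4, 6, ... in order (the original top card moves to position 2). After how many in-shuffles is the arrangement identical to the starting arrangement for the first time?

The in-shuffle permutes the 26 positions with cycle lengths [2, 6, 18].
Every card is home exactly when every cycle has completed a whole number of laps, i.e. after lcm(2, 6, 18) = 18 in-shuffles.

18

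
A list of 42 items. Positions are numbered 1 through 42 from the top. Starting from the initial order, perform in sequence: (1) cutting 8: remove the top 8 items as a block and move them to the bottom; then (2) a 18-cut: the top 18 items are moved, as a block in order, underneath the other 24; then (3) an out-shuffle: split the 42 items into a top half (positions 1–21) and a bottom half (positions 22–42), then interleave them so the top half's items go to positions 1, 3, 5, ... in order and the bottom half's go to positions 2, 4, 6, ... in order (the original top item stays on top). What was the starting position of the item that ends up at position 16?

Undo the operations in reverse order, starting from position 16:
  undo op 3 (out-shuffle, from bottom half): 16 ← 29
  undo op 2 (cut 18): 29 ← 5
  undo op 1 (cut 8): 5 ← 13
So the item at position 16 came from original position 13.

13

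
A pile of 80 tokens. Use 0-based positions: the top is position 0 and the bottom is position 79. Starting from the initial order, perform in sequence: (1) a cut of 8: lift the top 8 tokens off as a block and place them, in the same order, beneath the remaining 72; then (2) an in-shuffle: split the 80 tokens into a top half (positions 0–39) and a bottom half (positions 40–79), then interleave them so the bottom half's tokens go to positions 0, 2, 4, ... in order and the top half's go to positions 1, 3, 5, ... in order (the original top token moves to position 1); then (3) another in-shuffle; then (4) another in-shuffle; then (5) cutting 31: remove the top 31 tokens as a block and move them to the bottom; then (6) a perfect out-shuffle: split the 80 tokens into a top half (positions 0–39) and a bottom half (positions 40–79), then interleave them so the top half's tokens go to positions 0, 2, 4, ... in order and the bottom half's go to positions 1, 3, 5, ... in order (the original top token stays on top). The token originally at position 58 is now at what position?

23

Track the token from position 58 forward through each operation:
  after op 1 (cut 8): 58 → 50
  after op 2 (in-shuffle): 50 → 20
  after op 3 (in-shuffle): 20 → 41
  after op 4 (in-shuffle): 41 → 2
  after op 5 (cut 31): 2 → 51
  after op 6 (out-shuffle): 51 → 23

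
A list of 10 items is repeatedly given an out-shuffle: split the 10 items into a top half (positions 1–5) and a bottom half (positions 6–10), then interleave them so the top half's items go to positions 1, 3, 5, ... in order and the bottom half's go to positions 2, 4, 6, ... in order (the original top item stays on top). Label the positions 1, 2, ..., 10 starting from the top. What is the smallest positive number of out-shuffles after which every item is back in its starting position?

The out-shuffle permutes the 10 positions with cycle lengths [1, 1, 2, 6].
Every item is home exactly when every cycle has completed a whole number of laps, i.e. after lcm(1, 2, 6) = 6 out-shuffles.

6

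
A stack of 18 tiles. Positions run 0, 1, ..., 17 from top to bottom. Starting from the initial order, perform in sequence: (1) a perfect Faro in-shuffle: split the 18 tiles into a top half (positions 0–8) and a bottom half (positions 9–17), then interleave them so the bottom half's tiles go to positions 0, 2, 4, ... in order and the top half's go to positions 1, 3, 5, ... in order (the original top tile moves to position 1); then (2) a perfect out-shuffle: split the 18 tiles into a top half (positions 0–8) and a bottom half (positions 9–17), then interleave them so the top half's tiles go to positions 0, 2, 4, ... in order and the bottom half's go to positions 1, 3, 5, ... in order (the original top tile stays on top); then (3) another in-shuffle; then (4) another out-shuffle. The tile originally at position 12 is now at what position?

12

Track the tile from position 12 forward through each operation:
  after op 1 (in-shuffle): 12 → 6
  after op 2 (out-shuffle): 6 → 12
  after op 3 (in-shuffle): 12 → 6
  after op 4 (out-shuffle): 6 → 12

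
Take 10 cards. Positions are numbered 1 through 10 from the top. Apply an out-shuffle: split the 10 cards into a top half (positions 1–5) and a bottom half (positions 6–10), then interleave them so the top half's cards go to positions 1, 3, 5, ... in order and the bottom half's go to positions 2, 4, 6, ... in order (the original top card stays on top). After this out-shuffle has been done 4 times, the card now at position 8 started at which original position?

Work backwards from position 8, undoing one out-shuffle at a time:
8 ← 9 ← 5 ← 3 ← 2
So the card now at position 8 started at position 2.

2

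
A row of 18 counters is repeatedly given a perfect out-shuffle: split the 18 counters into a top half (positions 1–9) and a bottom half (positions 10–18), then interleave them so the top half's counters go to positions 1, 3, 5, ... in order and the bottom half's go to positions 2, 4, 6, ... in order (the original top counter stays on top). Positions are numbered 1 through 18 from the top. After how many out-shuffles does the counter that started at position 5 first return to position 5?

Follow position 5 under repeated out-shuffles:
5 → 9 → 17 → 16 → 14 → 10 → 2 → 3 → 5
It first returns after 8 out-shuffles.

8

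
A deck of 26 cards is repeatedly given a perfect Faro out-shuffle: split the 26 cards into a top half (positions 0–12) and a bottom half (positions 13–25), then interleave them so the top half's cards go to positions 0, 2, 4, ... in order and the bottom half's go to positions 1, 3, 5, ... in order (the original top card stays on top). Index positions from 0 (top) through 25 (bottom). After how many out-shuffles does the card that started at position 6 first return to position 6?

20

Follow position 6 under repeated out-shuffles:
6 → 12 → 24 → 23 → 21 → 17 → 9 → 18 → 11 → 22 → 19 → 13 → 1 → 2 → 4 → 8 → 16 → 7 → 14 → 3 → 6
It first returns after 20 out-shuffles.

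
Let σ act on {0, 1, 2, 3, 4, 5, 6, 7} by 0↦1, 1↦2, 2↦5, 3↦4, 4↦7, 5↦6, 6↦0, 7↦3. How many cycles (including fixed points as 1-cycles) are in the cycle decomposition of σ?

Cycle decomposition: (0 1 2 5 6) (3 4 7).
2 cycles.

2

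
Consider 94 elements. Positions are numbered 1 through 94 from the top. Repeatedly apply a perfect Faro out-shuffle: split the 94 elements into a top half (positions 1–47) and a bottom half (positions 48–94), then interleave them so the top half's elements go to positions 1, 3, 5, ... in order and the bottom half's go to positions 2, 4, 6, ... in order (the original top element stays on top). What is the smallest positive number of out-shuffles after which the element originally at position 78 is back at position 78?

Follow position 78 under repeated out-shuffles:
78 → 62 → 30 → 59 → 24 → 47 → 93 → 92 → 90 → 86 → 78
It first returns after 10 out-shuffles.

10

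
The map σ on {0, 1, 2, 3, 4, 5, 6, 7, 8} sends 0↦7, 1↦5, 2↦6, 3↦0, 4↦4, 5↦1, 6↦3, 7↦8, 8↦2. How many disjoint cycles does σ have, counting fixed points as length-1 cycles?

Cycle decomposition: (0 7 8 2 6 3) (1 5) (4).
3 cycles.

3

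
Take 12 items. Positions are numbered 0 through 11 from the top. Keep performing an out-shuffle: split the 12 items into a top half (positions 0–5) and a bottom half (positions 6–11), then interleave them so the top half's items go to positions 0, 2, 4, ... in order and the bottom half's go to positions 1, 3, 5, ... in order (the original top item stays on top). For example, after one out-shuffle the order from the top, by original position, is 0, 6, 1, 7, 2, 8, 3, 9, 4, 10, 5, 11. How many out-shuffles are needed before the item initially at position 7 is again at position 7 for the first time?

Follow position 7 under repeated out-shuffles:
7 → 3 → 6 → 1 → 2 → 4 → 8 → 5 → 10 → 9 → 7
It first returns after 10 out-shuffles.

10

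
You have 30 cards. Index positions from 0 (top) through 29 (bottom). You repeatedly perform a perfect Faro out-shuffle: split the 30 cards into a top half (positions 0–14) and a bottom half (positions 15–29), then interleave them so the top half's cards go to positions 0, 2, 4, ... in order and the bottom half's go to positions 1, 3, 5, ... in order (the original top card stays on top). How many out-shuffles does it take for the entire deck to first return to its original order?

The out-shuffle permutes the 30 positions with cycle lengths [1, 1, 28].
Every card is home exactly when every cycle has completed a whole number of laps, i.e. after lcm(1, 28) = 28 out-shuffles.

28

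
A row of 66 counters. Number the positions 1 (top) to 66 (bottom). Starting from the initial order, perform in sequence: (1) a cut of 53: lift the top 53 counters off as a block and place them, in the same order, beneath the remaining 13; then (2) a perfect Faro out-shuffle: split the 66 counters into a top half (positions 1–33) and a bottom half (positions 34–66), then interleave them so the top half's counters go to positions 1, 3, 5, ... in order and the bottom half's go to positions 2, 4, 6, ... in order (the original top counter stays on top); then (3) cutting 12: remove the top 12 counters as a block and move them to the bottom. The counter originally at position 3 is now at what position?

Track the counter from position 3 forward through each operation:
  after op 1 (cut 53): 3 → 16
  after op 2 (out-shuffle): 16 → 31
  after op 3 (cut 12): 31 → 19

19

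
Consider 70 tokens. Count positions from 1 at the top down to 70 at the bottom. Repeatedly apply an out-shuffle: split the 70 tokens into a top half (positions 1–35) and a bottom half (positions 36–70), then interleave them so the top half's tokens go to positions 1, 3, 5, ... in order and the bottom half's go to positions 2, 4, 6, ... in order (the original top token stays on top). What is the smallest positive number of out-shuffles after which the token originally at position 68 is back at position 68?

Follow position 68 under repeated out-shuffles:
68 → 66 → 62 → 54 → 38 → 6 → 11 → 21 → ... → 68 (length 22)
It first returns after 22 out-shuffles.

22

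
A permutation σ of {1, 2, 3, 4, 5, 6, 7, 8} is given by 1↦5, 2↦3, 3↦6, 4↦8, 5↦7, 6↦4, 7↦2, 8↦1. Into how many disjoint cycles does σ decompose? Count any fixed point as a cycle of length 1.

Cycle decomposition: (1 5 7 2 3 6 4 8).
1 cycle.

1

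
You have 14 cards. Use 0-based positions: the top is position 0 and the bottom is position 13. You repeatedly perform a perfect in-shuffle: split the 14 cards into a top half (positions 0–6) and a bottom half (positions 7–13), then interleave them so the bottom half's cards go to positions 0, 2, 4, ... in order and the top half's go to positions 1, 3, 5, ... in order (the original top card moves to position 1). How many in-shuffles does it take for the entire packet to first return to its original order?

The in-shuffle permutes the 14 positions with cycle lengths [2, 4, 4, 4].
Every card is home exactly when every cycle has completed a whole number of laps, i.e. after lcm(2, 4) = 4 in-shuffles.

4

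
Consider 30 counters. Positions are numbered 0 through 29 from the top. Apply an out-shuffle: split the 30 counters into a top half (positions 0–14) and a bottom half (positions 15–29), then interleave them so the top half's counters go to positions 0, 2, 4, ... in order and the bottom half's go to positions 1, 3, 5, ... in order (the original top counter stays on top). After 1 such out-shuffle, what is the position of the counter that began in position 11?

22

Track the counter's position through each out-shuffle:
11 → 22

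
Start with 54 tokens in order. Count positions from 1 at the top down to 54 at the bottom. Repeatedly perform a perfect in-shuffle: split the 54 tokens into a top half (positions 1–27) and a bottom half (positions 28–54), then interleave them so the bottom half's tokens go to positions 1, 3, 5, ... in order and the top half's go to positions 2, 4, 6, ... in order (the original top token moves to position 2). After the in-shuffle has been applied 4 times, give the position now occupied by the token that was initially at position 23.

38

Track the token's position through each in-shuffle:
23 → 46 → 37 → 19 → 38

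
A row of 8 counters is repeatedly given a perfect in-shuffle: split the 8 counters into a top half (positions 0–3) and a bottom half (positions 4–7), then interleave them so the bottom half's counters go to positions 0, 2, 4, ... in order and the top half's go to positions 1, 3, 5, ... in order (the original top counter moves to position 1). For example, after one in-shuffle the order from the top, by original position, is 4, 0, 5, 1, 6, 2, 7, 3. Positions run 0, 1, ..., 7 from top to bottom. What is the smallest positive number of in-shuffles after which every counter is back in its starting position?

The in-shuffle permutes the 8 positions with cycle lengths [2, 6].
Every counter is home exactly when every cycle has completed a whole number of laps, i.e. after lcm(2, 6) = 6 in-shuffles.

6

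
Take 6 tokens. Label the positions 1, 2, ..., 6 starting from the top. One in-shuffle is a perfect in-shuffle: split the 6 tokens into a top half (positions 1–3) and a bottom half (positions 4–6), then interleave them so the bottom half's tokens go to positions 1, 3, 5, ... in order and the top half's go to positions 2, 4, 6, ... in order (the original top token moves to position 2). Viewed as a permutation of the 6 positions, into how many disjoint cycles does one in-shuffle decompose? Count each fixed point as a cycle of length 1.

Trace each unvisited position around until it returns:
(1 2 4) (3 6 5)
2 cycles in total.

2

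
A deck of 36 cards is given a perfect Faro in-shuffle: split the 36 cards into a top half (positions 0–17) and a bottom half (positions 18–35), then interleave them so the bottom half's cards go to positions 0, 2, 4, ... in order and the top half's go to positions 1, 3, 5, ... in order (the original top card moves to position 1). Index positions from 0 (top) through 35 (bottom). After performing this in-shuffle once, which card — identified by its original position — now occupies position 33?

16

Work backwards from position 33, undoing one in-shuffle at a time:
33 ← 16
So the card now at position 33 started at position 16.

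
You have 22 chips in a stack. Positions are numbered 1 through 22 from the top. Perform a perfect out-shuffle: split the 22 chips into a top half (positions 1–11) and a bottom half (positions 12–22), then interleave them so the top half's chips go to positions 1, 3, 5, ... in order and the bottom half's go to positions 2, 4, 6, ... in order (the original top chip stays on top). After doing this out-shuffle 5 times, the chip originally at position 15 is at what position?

Track the chip's position through each out-shuffle:
15 → 8 → 15 → 8 → 15 → 8

8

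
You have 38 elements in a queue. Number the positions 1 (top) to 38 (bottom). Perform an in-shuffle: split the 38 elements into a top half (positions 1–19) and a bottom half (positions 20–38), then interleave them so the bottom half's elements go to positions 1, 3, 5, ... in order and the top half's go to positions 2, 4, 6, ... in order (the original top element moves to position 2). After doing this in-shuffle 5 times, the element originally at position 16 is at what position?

Track the element's position through each in-shuffle:
16 → 32 → 25 → 11 → 22 → 5

5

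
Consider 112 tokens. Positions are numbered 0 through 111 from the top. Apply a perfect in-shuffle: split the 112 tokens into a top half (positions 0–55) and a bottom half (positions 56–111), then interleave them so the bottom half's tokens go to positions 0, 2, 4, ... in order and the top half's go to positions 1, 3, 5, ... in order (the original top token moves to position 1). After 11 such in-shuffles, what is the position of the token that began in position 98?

29

Track the token's position through each in-shuffle:
98 → 84 → 56 → 0 → 1 → 3 → 7 → 15 → 31 → 63 → 14 → 29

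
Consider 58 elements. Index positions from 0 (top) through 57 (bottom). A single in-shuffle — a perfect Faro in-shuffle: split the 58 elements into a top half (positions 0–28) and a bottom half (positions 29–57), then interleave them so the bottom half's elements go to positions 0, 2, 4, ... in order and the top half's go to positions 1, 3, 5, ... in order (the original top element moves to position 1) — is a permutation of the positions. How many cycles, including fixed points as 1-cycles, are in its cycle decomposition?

1

Trace each unvisited position around until it returns:
(0 1 3 7 15 31 ... len 58)
1 cycle in total.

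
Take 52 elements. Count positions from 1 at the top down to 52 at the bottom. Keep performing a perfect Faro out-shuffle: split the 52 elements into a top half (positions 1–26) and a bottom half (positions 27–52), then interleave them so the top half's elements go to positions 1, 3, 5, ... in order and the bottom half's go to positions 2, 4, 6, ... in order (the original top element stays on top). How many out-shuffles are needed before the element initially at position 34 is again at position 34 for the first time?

Follow position 34 under repeated out-shuffles:
34 → 16 → 31 → 10 → 19 → 37 → 22 → 43 → 34
It first returns after 8 out-shuffles.

8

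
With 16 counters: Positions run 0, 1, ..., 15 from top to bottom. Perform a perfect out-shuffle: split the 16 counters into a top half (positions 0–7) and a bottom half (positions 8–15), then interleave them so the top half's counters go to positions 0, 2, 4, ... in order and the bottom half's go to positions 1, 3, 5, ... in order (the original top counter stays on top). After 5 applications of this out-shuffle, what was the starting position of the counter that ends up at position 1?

8

Work backwards from position 1, undoing one out-shuffle at a time:
1 ← 8 ← 4 ← 2 ← 1 ← 8
So the counter now at position 1 started at position 8.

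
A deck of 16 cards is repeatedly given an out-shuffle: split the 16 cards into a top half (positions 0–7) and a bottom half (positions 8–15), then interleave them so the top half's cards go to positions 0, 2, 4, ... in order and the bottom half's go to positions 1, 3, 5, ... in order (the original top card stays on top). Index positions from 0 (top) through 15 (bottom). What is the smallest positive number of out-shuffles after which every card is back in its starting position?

The out-shuffle permutes the 16 positions with cycle lengths [1, 1, 2, 4, 4, 4].
Every card is home exactly when every cycle has completed a whole number of laps, i.e. after lcm(1, 2, 4) = 4 out-shuffles.

4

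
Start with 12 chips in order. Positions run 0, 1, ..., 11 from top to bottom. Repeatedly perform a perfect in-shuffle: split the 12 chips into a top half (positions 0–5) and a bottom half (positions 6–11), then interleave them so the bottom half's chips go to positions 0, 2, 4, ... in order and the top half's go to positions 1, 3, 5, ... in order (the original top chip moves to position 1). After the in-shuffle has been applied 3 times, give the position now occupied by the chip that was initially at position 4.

Track the chip's position through each in-shuffle:
4 → 9 → 6 → 0

0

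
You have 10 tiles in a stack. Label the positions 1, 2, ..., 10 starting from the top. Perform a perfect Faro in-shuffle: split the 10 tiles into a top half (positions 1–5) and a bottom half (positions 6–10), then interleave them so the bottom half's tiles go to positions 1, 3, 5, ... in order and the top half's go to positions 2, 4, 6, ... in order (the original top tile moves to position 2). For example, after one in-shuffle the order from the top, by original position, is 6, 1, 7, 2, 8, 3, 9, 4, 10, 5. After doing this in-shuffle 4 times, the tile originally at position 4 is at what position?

9

Track the tile's position through each in-shuffle:
4 → 8 → 5 → 10 → 9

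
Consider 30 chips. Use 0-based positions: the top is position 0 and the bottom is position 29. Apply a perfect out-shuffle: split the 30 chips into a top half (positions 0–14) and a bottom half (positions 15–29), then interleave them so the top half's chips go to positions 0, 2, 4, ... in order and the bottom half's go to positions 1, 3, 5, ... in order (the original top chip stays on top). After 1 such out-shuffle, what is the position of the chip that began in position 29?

Position 29 is a fixed point of every out-shuffle, so the chip never moves.

29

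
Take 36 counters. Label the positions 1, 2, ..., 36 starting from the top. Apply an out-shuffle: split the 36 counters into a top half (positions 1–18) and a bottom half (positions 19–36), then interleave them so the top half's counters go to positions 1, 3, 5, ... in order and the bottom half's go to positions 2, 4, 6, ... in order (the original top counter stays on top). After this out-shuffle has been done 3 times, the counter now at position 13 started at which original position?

20

Work backwards from position 13, undoing one out-shuffle at a time:
13 ← 7 ← 4 ← 20
So the counter now at position 13 started at position 20.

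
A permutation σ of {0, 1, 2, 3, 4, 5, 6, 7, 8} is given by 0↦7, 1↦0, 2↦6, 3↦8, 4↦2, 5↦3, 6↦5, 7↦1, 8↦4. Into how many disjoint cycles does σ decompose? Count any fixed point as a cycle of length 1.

Cycle decomposition: (0 7 1) (2 6 5 3 8 4).
2 cycles.

2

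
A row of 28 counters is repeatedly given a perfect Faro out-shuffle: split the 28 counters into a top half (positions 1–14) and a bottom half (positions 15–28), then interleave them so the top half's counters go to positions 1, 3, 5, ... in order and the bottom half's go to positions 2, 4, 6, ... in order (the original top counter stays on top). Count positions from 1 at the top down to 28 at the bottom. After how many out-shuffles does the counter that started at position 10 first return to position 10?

2

Follow position 10 under repeated out-shuffles:
10 → 19 → 10
It first returns after 2 out-shuffles.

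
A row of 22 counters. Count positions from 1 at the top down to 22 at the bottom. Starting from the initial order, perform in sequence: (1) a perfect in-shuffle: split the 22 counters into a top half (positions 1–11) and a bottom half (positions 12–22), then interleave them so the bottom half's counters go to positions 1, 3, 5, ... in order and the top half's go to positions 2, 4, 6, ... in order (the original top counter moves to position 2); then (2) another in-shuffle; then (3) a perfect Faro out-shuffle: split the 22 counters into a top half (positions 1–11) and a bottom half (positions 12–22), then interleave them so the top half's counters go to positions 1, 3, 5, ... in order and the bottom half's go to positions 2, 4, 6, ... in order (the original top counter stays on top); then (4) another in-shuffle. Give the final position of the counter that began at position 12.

Track the counter from position 12 forward through each operation:
  after op 1 (in-shuffle): 12 → 1
  after op 2 (in-shuffle): 1 → 2
  after op 3 (out-shuffle): 2 → 3
  after op 4 (in-shuffle): 3 → 6

6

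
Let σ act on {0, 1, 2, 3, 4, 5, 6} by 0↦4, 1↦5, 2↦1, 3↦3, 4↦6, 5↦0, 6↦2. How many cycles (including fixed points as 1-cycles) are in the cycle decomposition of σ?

Cycle decomposition: (0 4 6 2 1 5) (3).
2 cycles.

2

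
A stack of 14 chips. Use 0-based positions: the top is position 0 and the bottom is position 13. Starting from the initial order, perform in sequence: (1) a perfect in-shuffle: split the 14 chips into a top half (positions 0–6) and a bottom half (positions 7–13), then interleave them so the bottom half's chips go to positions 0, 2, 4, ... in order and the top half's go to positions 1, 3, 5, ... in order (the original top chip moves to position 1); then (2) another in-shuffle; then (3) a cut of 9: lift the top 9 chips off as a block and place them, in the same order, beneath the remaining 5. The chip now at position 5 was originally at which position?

3

Undo the operations in reverse order, starting from position 5:
  undo op 3 (cut 9): 5 ← 0
  undo op 2 (in-shuffle, from bottom half): 0 ← 7
  undo op 1 (in-shuffle, from top half): 7 ← 3
So the chip at position 5 came from original position 3.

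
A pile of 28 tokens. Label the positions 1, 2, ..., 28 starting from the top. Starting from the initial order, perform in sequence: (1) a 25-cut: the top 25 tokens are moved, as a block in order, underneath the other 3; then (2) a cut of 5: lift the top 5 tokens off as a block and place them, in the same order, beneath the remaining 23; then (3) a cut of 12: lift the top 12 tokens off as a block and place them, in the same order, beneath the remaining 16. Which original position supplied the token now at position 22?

8

Undo the operations in reverse order, starting from position 22:
  undo op 3 (cut 12): 22 ← 6
  undo op 2 (cut 5): 6 ← 11
  undo op 1 (cut 25): 11 ← 8
So the token at position 22 came from original position 8.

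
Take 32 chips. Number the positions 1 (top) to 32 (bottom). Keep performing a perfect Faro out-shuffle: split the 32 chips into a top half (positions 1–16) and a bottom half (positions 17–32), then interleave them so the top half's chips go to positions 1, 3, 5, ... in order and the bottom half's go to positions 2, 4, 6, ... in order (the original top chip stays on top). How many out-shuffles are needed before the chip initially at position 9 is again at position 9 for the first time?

5

Follow position 9 under repeated out-shuffles:
9 → 17 → 2 → 3 → 5 → 9
It first returns after 5 out-shuffles.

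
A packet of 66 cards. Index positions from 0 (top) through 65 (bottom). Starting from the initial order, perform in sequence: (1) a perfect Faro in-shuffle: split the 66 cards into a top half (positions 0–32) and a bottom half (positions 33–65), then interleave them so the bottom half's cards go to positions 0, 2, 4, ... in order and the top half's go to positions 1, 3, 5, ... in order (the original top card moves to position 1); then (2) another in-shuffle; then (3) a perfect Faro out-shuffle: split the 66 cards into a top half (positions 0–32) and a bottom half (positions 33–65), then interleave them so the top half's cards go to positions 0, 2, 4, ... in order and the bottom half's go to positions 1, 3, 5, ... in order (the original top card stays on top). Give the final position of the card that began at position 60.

19

Track the card from position 60 forward through each operation:
  after op 1 (in-shuffle): 60 → 54
  after op 2 (in-shuffle): 54 → 42
  after op 3 (out-shuffle): 42 → 19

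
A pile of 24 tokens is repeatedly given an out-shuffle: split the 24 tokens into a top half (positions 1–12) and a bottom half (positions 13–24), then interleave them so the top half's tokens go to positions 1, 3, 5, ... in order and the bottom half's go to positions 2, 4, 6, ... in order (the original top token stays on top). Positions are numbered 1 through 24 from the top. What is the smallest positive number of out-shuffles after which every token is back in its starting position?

The out-shuffle permutes the 24 positions with cycle lengths [1, 1, 11, 11].
Every token is home exactly when every cycle has completed a whole number of laps, i.e. after lcm(1, 11) = 11 out-shuffles.

11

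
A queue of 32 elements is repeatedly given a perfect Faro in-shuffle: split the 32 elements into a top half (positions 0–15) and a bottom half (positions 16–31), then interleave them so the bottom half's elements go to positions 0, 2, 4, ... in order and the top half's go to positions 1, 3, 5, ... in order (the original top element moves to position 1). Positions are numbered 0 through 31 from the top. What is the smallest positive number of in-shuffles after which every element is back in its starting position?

10

The in-shuffle permutes the 32 positions with cycle lengths [2, 10, 10, 10].
Every element is home exactly when every cycle has completed a whole number of laps, i.e. after lcm(2, 10) = 10 in-shuffles.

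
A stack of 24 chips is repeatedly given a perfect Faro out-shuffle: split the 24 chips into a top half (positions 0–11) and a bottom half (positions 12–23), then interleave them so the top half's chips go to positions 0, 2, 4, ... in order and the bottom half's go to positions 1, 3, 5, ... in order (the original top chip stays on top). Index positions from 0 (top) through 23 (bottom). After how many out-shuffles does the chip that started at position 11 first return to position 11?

Follow position 11 under repeated out-shuffles:
11 → 22 → 21 → 19 → 15 → 7 → 14 → 5 → 10 → 20 → 17 → 11
It first returns after 11 out-shuffles.

11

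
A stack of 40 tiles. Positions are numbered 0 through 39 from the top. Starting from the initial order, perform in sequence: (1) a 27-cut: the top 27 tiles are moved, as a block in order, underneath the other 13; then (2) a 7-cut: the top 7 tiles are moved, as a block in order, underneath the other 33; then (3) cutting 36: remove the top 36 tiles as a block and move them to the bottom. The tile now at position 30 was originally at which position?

20

Undo the operations in reverse order, starting from position 30:
  undo op 3 (cut 36): 30 ← 26
  undo op 2 (cut 7): 26 ← 33
  undo op 1 (cut 27): 33 ← 20
So the tile at position 30 came from original position 20.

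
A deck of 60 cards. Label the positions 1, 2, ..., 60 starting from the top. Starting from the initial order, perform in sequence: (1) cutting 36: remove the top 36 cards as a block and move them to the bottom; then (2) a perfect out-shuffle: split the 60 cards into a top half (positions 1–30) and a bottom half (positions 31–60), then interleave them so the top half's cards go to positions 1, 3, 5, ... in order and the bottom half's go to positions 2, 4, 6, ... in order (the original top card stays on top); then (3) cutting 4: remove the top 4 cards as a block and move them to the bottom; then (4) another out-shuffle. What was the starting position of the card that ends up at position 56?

Undo the operations in reverse order, starting from position 56:
  undo op 4 (out-shuffle, from bottom half): 56 ← 58
  undo op 3 (cut 4): 58 ← 2
  undo op 2 (out-shuffle, from bottom half): 2 ← 31
  undo op 1 (cut 36): 31 ← 7
So the card at position 56 came from original position 7.

7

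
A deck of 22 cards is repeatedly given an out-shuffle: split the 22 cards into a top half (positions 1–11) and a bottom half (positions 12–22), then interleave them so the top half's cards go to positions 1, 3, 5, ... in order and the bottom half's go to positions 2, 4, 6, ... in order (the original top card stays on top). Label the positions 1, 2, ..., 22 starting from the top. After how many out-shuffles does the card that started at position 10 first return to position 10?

3

Follow position 10 under repeated out-shuffles:
10 → 19 → 16 → 10
It first returns after 3 out-shuffles.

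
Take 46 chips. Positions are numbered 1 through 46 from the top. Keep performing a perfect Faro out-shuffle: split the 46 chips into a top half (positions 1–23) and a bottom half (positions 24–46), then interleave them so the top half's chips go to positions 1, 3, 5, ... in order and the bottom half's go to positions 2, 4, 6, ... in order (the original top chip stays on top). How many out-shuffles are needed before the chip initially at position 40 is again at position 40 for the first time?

4

Follow position 40 under repeated out-shuffles:
40 → 34 → 22 → 43 → 40
It first returns after 4 out-shuffles.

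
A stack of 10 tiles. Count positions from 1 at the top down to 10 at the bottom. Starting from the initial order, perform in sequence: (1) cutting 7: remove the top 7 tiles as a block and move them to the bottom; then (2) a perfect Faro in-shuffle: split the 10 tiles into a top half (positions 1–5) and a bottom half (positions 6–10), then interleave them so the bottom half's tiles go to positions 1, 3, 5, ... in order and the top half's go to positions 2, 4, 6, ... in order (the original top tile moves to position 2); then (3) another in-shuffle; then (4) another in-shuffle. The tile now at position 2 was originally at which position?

Undo the operations in reverse order, starting from position 2:
  undo op 4 (in-shuffle, from top half): 2 ← 1
  undo op 3 (in-shuffle, from bottom half): 1 ← 6
  undo op 2 (in-shuffle, from top half): 6 ← 3
  undo op 1 (cut 7): 3 ← 10
So the tile at position 2 came from original position 10.

10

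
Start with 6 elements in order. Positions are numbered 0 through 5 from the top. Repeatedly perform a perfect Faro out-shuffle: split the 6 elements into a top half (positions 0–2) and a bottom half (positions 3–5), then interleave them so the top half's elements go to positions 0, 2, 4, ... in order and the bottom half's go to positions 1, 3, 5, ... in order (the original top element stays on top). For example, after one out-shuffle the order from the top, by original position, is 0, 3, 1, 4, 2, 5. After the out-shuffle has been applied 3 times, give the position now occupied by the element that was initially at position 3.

Track the element's position through each out-shuffle:
3 → 1 → 2 → 4

4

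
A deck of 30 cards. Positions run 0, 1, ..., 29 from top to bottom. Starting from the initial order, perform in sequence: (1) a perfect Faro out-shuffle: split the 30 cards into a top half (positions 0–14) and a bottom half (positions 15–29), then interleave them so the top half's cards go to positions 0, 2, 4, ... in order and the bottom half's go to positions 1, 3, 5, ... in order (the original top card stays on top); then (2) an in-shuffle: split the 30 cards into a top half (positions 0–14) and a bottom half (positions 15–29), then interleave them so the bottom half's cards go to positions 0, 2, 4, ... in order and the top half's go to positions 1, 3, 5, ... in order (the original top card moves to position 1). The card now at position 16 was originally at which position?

26

Undo the operations in reverse order, starting from position 16:
  undo op 2 (in-shuffle, from bottom half): 16 ← 23
  undo op 1 (out-shuffle, from bottom half): 23 ← 26
So the card at position 16 came from original position 26.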